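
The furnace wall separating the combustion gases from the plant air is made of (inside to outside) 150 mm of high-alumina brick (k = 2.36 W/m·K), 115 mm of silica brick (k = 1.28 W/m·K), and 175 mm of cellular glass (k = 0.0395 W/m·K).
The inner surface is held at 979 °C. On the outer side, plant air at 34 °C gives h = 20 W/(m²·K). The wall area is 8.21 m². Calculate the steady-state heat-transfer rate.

Q ≈ 1670 W

Model the wall as resistances in series:
R_high-alumina brick = L/(kA) = 0.15/(2.36×8.21) = 0.007742 K/W
R_silica brick = L/(kA) = 0.115/(1.28×8.21) = 0.01094 K/W
R_cellular glass = L/(kA) = 0.175/(0.0395×8.21) = 0.5396 K/W
R_outer film = 1/(h_o·A) = 1/(20×8.21) = 0.00609 K/W
R_total = 0.5644 K/W
Q = ΔT / R_total = 945 / 0.5644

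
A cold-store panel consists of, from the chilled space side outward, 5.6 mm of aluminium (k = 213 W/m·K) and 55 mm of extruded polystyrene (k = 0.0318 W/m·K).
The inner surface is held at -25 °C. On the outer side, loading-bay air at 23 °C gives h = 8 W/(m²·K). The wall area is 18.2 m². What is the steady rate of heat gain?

Series thermal resistances:
R_aluminium = L/(kA) = 0.0056/(213×18.2) = 1.445×10^-6 K/W
R_extruded polystyrene = L/(kA) = 0.055/(0.0318×18.2) = 0.09503 K/W
R_outer film = 1/(h_o·A) = 1/(8×18.2) = 0.006868 K/W
R_total = 0.1019 K/W
Q = ΔT / R_total = 48 / 0.1019

Q ≈ 471 W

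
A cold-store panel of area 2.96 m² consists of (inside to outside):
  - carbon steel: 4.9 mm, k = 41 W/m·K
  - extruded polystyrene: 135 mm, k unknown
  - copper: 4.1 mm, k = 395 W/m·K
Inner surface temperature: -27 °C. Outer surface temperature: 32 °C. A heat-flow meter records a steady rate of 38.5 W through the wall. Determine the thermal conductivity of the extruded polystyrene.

Using the resistance-network approach (series):
R_carbon steel = L/(kA) = 0.0049/(41×2.96) = 4.038×10^-5 K/W
R_copper = L/(kA) = 0.0041/(395×2.96) = 3.507×10^-6 K/W
Sum of known resistances R_other = 4.388×10^-5 K/W
Total R = ΔT/Q = 59/38.5 = 1.532 K/W
R_extruded polystyrene = R_total − R_other = 1.532 K/W
k = L/(R·A) = 0.135/(1.532×2.96)

k ≈ 0.0298 W/(m·K)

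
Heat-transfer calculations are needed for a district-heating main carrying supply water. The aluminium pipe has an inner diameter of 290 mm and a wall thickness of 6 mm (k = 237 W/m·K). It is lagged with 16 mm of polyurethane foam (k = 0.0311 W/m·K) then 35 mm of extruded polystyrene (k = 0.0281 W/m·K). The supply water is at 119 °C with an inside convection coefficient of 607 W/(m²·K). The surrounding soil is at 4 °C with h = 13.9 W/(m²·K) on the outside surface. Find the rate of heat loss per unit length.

Cylindrical conduction, so R = ln(r₂/r₁)/(2πkL) per layer, in series:
R_inner film = 1/(h_i·2πr₁L) = 1/(607×2π×0.145×1) = 0.001808 K/W
R_aluminium pipe wall = ln(151/145)/(2π×237×1) = 2.723×10^-5 K/W
R_polyurethane foam = ln(167/151)/(2π×0.0311×1) = 0.5154 K/W
R_extruded polystyrene = ln(202/167)/(2π×0.0281×1) = 1.078 K/W
R_outer film = 1/(h_o·2πr_oL) = 1/(13.9×2π×0.202×1) = 0.05668 K/W
R_total = 1.652 K/W
Q = ΔT/R_total = 115/1.652

q′ ≈ 69.6 W/m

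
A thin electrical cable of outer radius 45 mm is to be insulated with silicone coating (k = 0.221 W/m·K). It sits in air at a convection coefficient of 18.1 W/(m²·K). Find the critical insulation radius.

r_cr ≈ 12.2 mm

For a cylinder r_cr = k/h = 0.221/18.1
r_cr = 12.2 mm; since the bare radius (45 mm) is above r_cr, any added insulation will reduce heat loss.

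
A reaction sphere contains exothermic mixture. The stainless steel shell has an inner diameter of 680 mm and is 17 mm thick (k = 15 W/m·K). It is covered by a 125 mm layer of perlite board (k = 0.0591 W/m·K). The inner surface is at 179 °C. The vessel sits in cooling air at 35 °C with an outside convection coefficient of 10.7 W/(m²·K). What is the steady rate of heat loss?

Each spherical layer contributes R = (1/r_i − 1/r_o)/(4πk):
R_stainless steel shell = (1/0.34 − 1/0.357)/(4π×15) = 7.43×10^-4 K/W
R_perlite board = (1/0.357 − 1/0.482)/(4π×0.0591) = 0.9781 K/W
R_outer film = 1/(h·4πr_o²) = 1/(10.7×4π×0.482²) = 0.03201 K/W
R_total = 1.011 K/W
Q = ΔT/R_total = 144/1.011

Q ≈ 142 W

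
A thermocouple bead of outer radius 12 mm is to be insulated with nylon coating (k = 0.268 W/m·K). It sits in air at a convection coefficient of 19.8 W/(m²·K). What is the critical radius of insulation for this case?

r_cr ≈ 27.1 mm

For a sphere r_cr = 2k/h = 2×0.268/19.8
r_cr = 27.1 mm; since the bare radius (12 mm) is below r_cr, adding a thin layer of insulation will *increase* heat loss.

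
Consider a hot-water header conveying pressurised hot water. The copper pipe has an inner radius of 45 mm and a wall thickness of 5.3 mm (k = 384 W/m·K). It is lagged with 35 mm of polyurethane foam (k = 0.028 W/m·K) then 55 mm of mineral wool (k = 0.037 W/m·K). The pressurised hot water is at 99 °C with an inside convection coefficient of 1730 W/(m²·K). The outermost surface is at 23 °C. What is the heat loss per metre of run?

For a radial system each layer contributes R = ln(r_out/r_in)/(2πkL); films add R = 1/(hA).
R_inner film = 1/(h_i·2πr₁L) = 1/(1730×2π×0.045×1) = 0.002044 K/W
R_copper pipe wall = ln(50.3/45)/(2π×384×1) = 4.615×10^-5 K/W
R_polyurethane foam = ln(85.3/50.3)/(2π×0.028×1) = 3.002 K/W
R_mineral wool = ln(140.3/85.3)/(2π×0.037×1) = 2.14 K/W
R_total = 5.145 K/W
Q = ΔT/R_total = 76/5.145

q′ ≈ 14.8 W/m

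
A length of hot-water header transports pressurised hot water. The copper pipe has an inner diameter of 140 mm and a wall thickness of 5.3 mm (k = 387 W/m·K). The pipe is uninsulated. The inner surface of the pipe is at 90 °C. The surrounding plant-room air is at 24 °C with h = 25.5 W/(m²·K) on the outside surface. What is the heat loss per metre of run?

Per-layer cylindrical resistances, series-summed:
R_copper pipe wall = ln(75.3/70)/(2π×387×1) = 3.002×10^-5 K/W
R_outer film = 1/(h_o·2πr_oL) = 1/(25.5×2π×0.0753×1) = 0.08289 K/W
R_total = 0.08292 K/W
Q = ΔT/R_total = 66/0.08292

q′ ≈ 796 W/m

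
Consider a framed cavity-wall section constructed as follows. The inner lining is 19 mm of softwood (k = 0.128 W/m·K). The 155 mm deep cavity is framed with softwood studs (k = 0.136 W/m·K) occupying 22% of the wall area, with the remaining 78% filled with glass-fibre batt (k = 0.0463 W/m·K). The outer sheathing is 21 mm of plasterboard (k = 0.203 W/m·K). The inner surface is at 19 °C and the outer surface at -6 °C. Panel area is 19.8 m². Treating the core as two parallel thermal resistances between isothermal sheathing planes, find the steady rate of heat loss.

Q ≈ 190 W

Sheathing layers in series; stud and cavity paths in parallel between them.
R_inner = 0.019/(0.128×19.8) = 0.007497 K/W
R_stud  = 0.155/(0.136×0.22×19.8) = 0.2616 K/W
R_cav   = 0.155/(0.0463×0.78×19.8) = 0.2168 K/W
1/R_core = 1/R_stud + 1/R_cav → R_core = 0.1185 K/W
R_outer = 0.021/(0.203×19.8) = 0.005225 K/W
R_total = 0.1313 K/W
Q = ΔT/R_total = 25/0.1313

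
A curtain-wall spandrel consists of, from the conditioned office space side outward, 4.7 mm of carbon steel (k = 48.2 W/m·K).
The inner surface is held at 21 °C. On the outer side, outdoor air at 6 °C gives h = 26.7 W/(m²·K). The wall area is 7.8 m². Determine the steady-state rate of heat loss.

Q ≈ 3120 W

Series thermal resistances:
R_carbon steel = L/(kA) = 0.0047/(48.2×7.8) = 1.25×10^-5 K/W
R_outer film = 1/(h_o·A) = 1/(26.7×7.8) = 0.004802 K/W
R_total = 0.004814 K/W
Q = ΔT / R_total = 15 / 0.004814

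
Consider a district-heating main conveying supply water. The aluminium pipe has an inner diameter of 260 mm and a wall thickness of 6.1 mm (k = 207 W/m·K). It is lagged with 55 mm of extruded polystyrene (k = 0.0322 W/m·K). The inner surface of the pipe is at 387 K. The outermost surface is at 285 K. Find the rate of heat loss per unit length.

Radial resistances (cylindrical: R_cond = ln(r_o/r_i)/(2πkL), R_conv = 1/(h·2πrL)):
R_aluminium pipe wall = ln(136.1/130)/(2π×207×1) = 3.526×10^-5 K/W
R_extruded polystyrene = ln(191.1/136.1)/(2π×0.0322×1) = 1.678 K/W
R_total = 1.678 K/W
Q = ΔT/R_total = 102/1.678

q′ ≈ 60.8 W/m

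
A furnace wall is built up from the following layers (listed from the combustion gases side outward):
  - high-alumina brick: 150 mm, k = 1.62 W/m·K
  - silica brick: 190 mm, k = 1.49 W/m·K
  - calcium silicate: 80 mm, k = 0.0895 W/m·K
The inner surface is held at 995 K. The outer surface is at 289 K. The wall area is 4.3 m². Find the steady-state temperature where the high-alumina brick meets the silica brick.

Treating each layer as a thermal resistance in series:
R_high-alumina brick = L/(kA) = 0.15/(1.62×4.3) = 0.02153 K/W
R_silica brick = L/(kA) = 0.19/(1.49×4.3) = 0.02966 K/W
R_calcium silicate = L/(kA) = 0.08/(0.0895×4.3) = 0.2079 K/W
R_total = 0.2591 K/W;  Q = ΔT/R_total = 706/0.2591 = 2725 W
T_interface = T_inner − Q·ΣR(inner→interface) = 995 − 2730×0.02153

T ≈ 936 K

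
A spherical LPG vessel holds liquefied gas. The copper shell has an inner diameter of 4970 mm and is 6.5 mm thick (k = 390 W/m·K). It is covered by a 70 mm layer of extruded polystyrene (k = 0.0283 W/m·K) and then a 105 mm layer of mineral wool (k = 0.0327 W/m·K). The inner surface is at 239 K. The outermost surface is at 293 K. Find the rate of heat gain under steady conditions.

Radial (spherical) resistances in series:
R_copper shell = (1/2.485 − 1/2.4915)/(4π×390) = 2.142×10^-7 K/W
R_extruded polystyrene = (1/2.4915 − 1/2.5615)/(4π×0.0283) = 0.03084 K/W
R_mineral wool = (1/2.5615 − 1/2.6665)/(4π×0.0327) = 0.03741 K/W
R_total = 0.06825 K/W
Q = ΔT/R_total = 54/0.06825

Q ≈ 791 W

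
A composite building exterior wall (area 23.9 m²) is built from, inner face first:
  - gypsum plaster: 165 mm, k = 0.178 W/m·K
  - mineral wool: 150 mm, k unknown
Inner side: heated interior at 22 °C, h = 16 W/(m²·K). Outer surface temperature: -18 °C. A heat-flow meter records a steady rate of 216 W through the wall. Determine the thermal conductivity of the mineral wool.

k ≈ 0.0436 W/(m·K)

Thermal resistances in series:
R_inner film = 1/(h_i·A) = 1/(16×23.9) = 0.002615 K/W
R_gypsum plaster = L/(kA) = 0.165/(0.178×23.9) = 0.03879 K/W
Sum of known resistances R_other = 0.0414 K/W
Total R = ΔT/Q = 40/216 = 0.1852 K/W
R_mineral wool = R_total − R_other = 0.1438 K/W
k = L/(R·A) = 0.15/(0.1438×23.9)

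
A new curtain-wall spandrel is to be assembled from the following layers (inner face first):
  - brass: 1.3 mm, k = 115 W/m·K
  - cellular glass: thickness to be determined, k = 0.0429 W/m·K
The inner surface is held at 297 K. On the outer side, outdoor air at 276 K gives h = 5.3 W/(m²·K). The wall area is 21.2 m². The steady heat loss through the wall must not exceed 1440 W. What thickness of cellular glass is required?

L ≈ 5.17 mm

Using the resistance-network approach (series):
R_brass = L/(kA) = 0.0013/(115×21.2) = 5.332×10^-7 K/W
R_outer film = 1/(h_o·A) = 1/(5.3×21.2) = 0.0089 K/W
Sum of the known resistances R_other = 0.0089 K/W
Required total resistance R_tot = ΔT/Q_allow = 21/1440 = 0.01458 K/W
R_cellular glass = R_tot − R_other = 0.005683 K/W
L = R·k·A = 0.005683×0.0429×21.2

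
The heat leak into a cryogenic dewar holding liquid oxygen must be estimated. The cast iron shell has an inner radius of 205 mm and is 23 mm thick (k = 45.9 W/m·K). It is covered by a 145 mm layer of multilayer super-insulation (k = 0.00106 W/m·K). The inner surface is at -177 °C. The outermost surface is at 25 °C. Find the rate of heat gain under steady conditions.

Spherical conduction: R = (1/r_in − 1/r_out)/(4πk) per layer; series-sum.
R_cast iron shell = (1/0.205 − 1/0.228)/(4π×45.9) = 8.531×10^-4 K/W
R_multilayer super-insulation = (1/0.228 − 1/0.373)/(4π×0.00106) = 128 K/W
R_total = 128 K/W
Q = ΔT/R_total = 202/128

Q ≈ 1.58 W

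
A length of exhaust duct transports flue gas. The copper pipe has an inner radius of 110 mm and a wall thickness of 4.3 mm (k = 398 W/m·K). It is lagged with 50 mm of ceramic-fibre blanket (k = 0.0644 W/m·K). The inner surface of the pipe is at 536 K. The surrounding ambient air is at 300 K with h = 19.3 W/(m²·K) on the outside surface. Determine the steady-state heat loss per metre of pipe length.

Cylindrical conduction, so R = ln(r₂/r₁)/(2πkL) per layer, in series:
R_copper pipe wall = ln(114.3/110)/(2π×398×1) = 1.533×10^-5 K/W
R_ceramic-fibre blanket = ln(164.3/114.3)/(2π×0.0644×1) = 0.8968 K/W
R_outer film = 1/(h_o·2πr_oL) = 1/(19.3×2π×0.1643×1) = 0.05019 K/W
R_total = 0.947 K/W
Q = ΔT/R_total = 236/0.947

q′ ≈ 249 W/m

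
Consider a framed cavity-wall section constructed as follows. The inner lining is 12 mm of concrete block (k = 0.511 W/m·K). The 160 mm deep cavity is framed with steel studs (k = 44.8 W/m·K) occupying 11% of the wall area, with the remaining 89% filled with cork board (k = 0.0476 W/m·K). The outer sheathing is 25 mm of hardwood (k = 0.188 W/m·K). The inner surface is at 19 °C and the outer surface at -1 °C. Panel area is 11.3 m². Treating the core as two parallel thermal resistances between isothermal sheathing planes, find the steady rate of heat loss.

Sheathing layers in series; stud and cavity paths in parallel between them.
R_inner = 0.012/(0.511×11.3) = 0.002078 K/W
R_stud  = 0.16/(44.8×0.11×11.3) = 0.002873 K/W
R_cav   = 0.16/(0.0476×0.89×11.3) = 0.3342 K/W
1/R_core = 1/R_stud + 1/R_cav → R_core = 0.002849 K/W
R_outer = 0.025/(0.188×11.3) = 0.01177 K/W
R_total = 0.01669 K/W
Q = ΔT/R_total = 20/0.01669

Q ≈ 1200 W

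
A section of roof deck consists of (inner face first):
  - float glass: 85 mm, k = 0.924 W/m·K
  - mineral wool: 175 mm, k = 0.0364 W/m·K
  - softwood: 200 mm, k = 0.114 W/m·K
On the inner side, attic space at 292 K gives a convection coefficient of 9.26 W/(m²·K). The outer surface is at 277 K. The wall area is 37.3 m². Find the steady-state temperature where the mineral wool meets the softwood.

Model the wall as resistances in series:
R_inner film = 1/(h_i·A) = 1/(9.26×37.3) = 0.002895 K/W
R_float glass = L/(kA) = 0.085/(0.924×37.3) = 0.002466 K/W
R_mineral wool = L/(kA) = 0.175/(0.0364×37.3) = 0.1289 K/W
R_softwood = L/(kA) = 0.2/(0.114×37.3) = 0.04703 K/W
R_total = 0.1813 K/W;  Q = ΔT/R_total = 15/0.1813 = 82.74 W
T_interface = T_inner − Q·ΣR(inner→interface) = 292 − 82.7×0.1343

T ≈ 281 K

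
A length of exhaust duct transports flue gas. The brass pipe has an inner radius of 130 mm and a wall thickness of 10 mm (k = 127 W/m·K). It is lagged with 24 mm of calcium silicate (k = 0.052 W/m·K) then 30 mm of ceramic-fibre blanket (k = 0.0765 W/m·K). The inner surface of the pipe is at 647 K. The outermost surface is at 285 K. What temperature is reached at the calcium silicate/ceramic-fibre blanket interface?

T ≈ 437 K

Treating each annulus and film as a series resistance:
R_brass pipe wall = ln(140/130)/(2π×127×1) = 9.287×10^-5 K/W
R_calcium silicate = ln(164/140)/(2π×0.052×1) = 0.4843 K/W
R_ceramic-fibre blanket = ln(194/164)/(2π×0.0765×1) = 0.3495 K/W
R_total = 0.8339 K/W
Q = ΔT/R_total = 362/0.8339
Q = 434 W/m
T_interface = T_inner − Q·ΣR(inner→interface) = 647 − 434×0.4844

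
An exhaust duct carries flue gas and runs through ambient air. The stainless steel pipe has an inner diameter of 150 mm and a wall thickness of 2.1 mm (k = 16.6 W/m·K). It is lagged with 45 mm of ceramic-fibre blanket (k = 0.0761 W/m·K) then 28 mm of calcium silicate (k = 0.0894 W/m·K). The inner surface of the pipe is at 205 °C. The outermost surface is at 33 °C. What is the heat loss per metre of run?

Radial resistances (cylindrical: R_cond = ln(r_o/r_i)/(2πkL), R_conv = 1/(h·2πrL)):
R_stainless steel pipe wall = ln(77.1/75)/(2π×16.6×1) = 2.648×10^-4 K/W
R_ceramic-fibre blanket = ln(122.1/77.1)/(2π×0.0761×1) = 0.9615 K/W
R_calcium silicate = ln(150.1/122.1)/(2π×0.0894×1) = 0.3676 K/W
R_total = 1.329 K/W
Q = ΔT/R_total = 172/1.329

q′ ≈ 129 W/m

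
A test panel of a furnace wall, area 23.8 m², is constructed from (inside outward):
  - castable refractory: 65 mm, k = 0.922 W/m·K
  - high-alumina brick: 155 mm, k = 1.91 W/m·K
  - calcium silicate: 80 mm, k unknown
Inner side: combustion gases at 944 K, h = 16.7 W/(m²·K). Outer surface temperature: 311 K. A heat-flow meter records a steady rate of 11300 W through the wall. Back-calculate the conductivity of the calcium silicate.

k ≈ 0.0713 W/(m·K)

Series thermal resistances:
R_inner film = 1/(h_i·A) = 1/(16.7×23.8) = 0.002516 K/W
R_castable refractory = L/(kA) = 0.065/(0.922×23.8) = 0.002962 K/W
R_high-alumina brick = L/(kA) = 0.155/(1.91×23.8) = 0.00341 K/W
Sum of known resistances R_other = 0.008888 K/W
Total R = ΔT/Q = 633/11300 = 0.05602 K/W
R_calcium silicate = R_total − R_other = 0.04713 K/W
k = L/(R·A) = 0.08/(0.04713×23.8)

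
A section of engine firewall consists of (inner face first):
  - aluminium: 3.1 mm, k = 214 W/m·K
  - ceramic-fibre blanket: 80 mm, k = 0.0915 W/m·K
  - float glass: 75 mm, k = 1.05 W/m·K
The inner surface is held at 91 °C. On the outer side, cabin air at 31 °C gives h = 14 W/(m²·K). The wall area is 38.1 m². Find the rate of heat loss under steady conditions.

Model the wall as resistances in series:
R_aluminium = L/(kA) = 0.0031/(214×38.1) = 3.802×10^-7 K/W
R_ceramic-fibre blanket = L/(kA) = 0.08/(0.0915×38.1) = 0.02295 K/W
R_float glass = L/(kA) = 0.075/(1.05×38.1) = 0.001875 K/W
R_outer film = 1/(h_o·A) = 1/(14×38.1) = 0.001875 K/W
R_total = 0.0267 K/W
Q = ΔT / R_total = 60 / 0.0267

Q ≈ 2250 W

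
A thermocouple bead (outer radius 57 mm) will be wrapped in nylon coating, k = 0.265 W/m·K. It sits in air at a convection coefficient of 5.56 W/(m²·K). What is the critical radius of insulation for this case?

r_cr ≈ 95.3 mm

For a sphere r_cr = 2k/h = 2×0.265/5.56
r_cr = 95.3 mm; since the bare radius (57 mm) is below r_cr, adding a thin layer of insulation will *increase* heat loss.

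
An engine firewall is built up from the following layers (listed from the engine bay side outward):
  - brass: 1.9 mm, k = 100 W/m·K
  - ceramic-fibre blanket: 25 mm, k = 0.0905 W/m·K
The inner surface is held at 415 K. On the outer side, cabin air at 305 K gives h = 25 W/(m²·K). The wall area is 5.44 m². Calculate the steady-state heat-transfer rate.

Thermal resistances in series:
R_brass = L/(kA) = 0.0019/(100×5.44) = 3.493×10^-6 K/W
R_ceramic-fibre blanket = L/(kA) = 0.025/(0.0905×5.44) = 0.05078 K/W
R_outer film = 1/(h_o·A) = 1/(25×5.44) = 0.007353 K/W
R_total = 0.05814 K/W
Q = ΔT / R_total = 110 / 0.05814

Q ≈ 1890 W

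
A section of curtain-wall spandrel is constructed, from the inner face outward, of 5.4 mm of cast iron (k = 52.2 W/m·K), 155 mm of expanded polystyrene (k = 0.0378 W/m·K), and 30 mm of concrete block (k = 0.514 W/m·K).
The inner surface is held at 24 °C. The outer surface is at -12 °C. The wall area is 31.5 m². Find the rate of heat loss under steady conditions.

Q ≈ 273 W

Series thermal resistances:
R_cast iron = L/(kA) = 0.0054/(52.2×31.5) = 3.284×10^-6 K/W
R_expanded polystyrene = L/(kA) = 0.155/(0.0378×31.5) = 0.1302 K/W
R_concrete block = L/(kA) = 0.03/(0.514×31.5) = 0.001853 K/W
R_total = 0.132 K/W
Q = ΔT / R_total = 36 / 0.132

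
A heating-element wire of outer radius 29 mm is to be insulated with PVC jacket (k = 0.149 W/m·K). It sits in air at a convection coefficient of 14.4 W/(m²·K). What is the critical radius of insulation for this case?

For a cylinder r_cr = k/h = 0.149/14.4
r_cr = 10.3 mm; since the bare radius (29 mm) is above r_cr, any added insulation will reduce heat loss.

r_cr ≈ 10.3 mm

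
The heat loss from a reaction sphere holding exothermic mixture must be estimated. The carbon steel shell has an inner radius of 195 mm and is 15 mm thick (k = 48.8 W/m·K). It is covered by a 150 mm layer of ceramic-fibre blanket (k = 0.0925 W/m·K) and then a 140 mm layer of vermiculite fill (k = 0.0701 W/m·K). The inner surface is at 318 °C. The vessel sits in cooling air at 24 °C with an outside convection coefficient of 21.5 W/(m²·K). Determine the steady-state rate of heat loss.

Q ≈ 113 W

Radial (spherical) resistances in series:
R_carbon steel shell = (1/0.195 − 1/0.21)/(4π×48.8) = 5.973×10^-4 K/W
R_ceramic-fibre blanket = (1/0.21 − 1/0.36)/(4π×0.0925) = 1.707 K/W
R_vermiculite fill = (1/0.36 − 1/0.5)/(4π×0.0701) = 0.8829 K/W
R_outer film = 1/(h·4πr_o²) = 1/(21.5×4π×0.5²) = 0.01481 K/W
R_total = 2.605 K/W
Q = ΔT/R_total = 294/2.605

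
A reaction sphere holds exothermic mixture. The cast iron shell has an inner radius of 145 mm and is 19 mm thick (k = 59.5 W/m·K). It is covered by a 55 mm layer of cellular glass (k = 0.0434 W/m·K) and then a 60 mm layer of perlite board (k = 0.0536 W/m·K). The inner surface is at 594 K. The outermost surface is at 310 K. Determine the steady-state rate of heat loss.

Each spherical layer contributes R = (1/r_i − 1/r_o)/(4πk):
R_cast iron shell = (1/0.145 − 1/0.164)/(4π×59.5) = 0.001069 K/W
R_cellular glass = (1/0.164 − 1/0.219)/(4π×0.0434) = 2.808 K/W
R_perlite board = (1/0.219 − 1/0.279)/(4π×0.0536) = 1.458 K/W
R_total = 4.267 K/W
Q = ΔT/R_total = 284/4.267

Q ≈ 66.6 W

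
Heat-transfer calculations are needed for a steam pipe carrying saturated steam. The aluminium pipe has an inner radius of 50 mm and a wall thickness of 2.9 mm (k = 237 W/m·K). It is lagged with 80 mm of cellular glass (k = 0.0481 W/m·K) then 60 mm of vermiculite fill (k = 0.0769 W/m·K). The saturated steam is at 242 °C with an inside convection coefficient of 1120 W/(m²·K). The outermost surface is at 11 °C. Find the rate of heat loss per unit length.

q′ ≈ 60.4 W/m

Cylindrical conduction, so R = ln(r₂/r₁)/(2πkL) per layer, in series:
R_inner film = 1/(h_i·2πr₁L) = 1/(1120×2π×0.05×1) = 0.002842 K/W
R_aluminium pipe wall = ln(52.9/50)/(2π×237×1) = 3.786×10^-5 K/W
R_cellular glass = ln(132.9/52.9)/(2π×0.0481×1) = 3.048 K/W
R_vermiculite fill = ln(192.9/132.9)/(2π×0.0769×1) = 0.7711 K/W
R_total = 3.822 K/W
Q = ΔT/R_total = 231/3.822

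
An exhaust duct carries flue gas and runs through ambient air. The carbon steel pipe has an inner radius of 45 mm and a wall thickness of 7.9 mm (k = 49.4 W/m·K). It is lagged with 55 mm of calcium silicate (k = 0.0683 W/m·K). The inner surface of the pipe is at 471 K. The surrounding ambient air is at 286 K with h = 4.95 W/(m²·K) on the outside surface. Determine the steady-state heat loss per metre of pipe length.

q′ ≈ 94.4 W/m

Per-layer cylindrical resistances, series-summed:
R_carbon steel pipe wall = ln(52.9/45)/(2π×49.4×1) = 5.211×10^-4 K/W
R_calcium silicate = ln(107.9/52.9)/(2π×0.0683×1) = 1.661 K/W
R_outer film = 1/(h_o·2πr_oL) = 1/(4.95×2π×0.1079×1) = 0.298 K/W
R_total = 1.959 K/W
Q = ΔT/R_total = 185/1.959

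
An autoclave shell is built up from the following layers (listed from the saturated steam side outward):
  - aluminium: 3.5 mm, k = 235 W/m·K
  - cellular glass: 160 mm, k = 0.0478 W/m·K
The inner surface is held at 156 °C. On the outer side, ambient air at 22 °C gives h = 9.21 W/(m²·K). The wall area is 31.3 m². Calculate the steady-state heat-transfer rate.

Q ≈ 1210 W

Model the wall as resistances in series:
R_aluminium = L/(kA) = 0.0035/(235×31.3) = 4.758×10^-7 K/W
R_cellular glass = L/(kA) = 0.16/(0.0478×31.3) = 0.1069 K/W
R_outer film = 1/(h_o·A) = 1/(9.21×31.3) = 0.003469 K/W
R_total = 0.1104 K/W
Q = ΔT / R_total = 134 / 0.1104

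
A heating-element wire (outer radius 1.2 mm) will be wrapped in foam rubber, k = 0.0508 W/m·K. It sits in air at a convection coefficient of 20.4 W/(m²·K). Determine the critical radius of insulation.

For a cylinder r_cr = k/h = 0.0508/20.4
r_cr = 2.49 mm; since the bare radius (1.2 mm) is below r_cr, adding a thin layer of insulation will *increase* heat loss.

r_cr ≈ 2.49 mm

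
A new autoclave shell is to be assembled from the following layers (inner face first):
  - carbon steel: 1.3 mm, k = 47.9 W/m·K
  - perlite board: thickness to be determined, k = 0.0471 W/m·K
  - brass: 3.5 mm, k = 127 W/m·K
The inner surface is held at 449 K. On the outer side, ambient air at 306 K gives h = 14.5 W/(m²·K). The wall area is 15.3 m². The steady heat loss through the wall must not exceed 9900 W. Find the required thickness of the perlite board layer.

L ≈ 7.16 mm

Treating each layer as a thermal resistance in series:
R_carbon steel = L/(kA) = 0.0013/(47.9×15.3) = 1.774×10^-6 K/W
R_brass = L/(kA) = 0.0035/(127×15.3) = 1.801×10^-6 K/W
R_outer film = 1/(h_o·A) = 1/(14.5×15.3) = 0.004508 K/W
Sum of the known resistances R_other = 0.004511 K/W
Required total resistance R_tot = ΔT/Q_allow = 143/9900 = 0.01444 K/W
R_perlite board = R_tot − R_other = 0.009933 K/W
L = R·k·A = 0.009933×0.0471×15.3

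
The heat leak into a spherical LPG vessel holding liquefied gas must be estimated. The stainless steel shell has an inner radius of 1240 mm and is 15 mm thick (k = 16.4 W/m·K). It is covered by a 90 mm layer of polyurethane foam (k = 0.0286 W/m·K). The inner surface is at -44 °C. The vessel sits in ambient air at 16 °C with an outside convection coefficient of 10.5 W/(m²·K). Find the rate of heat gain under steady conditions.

Q ≈ 393 W

Each spherical layer contributes R = (1/r_i − 1/r_o)/(4πk):
R_stainless steel shell = (1/1.24 − 1/1.255)/(4π×16.4) = 4.677×10^-5 K/W
R_polyurethane foam = (1/1.255 − 1/1.345)/(4π×0.0286) = 0.1484 K/W
R_outer film = 1/(h·4πr_o²) = 1/(10.5×4π×1.345²) = 0.004189 K/W
R_total = 0.1526 K/W
Q = ΔT/R_total = 60/0.1526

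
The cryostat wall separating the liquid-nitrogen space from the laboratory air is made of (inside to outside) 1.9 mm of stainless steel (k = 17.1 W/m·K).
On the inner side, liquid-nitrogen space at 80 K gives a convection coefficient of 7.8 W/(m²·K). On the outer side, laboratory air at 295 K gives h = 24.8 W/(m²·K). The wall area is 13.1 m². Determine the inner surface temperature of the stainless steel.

Using the resistance-network approach (series):
R_inner film = 1/(h_i·A) = 1/(7.8×13.1) = 0.009787 K/W
R_stainless steel = L/(kA) = 0.0019/(17.1×13.1) = 8.482×10^-6 K/W
R_outer film = 1/(h_o·A) = 1/(24.8×13.1) = 0.003078 K/W
R_total = 0.01287 K/W;  Q = ΔT/R_total = 215/0.01287 = 16700 W
T_interface = T_inner + Q·ΣR(inner→interface) = 80 + 16700×0.009787

T ≈ 243 K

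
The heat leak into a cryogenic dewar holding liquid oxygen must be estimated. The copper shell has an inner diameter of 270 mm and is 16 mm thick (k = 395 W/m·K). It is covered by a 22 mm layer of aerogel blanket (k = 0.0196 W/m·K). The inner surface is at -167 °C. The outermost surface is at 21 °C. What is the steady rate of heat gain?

Each spherical layer contributes R = (1/r_i − 1/r_o)/(4πk):
R_copper shell = (1/0.135 − 1/0.151)/(4π×395) = 1.581×10^-4 K/W
R_aerogel blanket = (1/0.151 − 1/0.173)/(4π×0.0196) = 3.419 K/W
R_total = 3.419 K/W
Q = ΔT/R_total = 188/3.419

Q ≈ 55 W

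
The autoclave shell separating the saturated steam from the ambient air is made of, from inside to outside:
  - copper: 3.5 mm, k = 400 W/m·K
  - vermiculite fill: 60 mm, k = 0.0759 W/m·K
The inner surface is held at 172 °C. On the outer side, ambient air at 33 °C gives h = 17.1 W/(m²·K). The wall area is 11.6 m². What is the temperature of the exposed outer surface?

T ≈ 42.6 °C

Treating each layer as a thermal resistance in series:
R_copper = L/(kA) = 0.0035/(400×11.6) = 7.543×10^-7 K/W
R_vermiculite fill = L/(kA) = 0.06/(0.0759×11.6) = 0.06815 K/W
R_outer film = 1/(h_o·A) = 1/(17.1×11.6) = 0.005041 K/W
R_total = 0.07319 K/W;  Q = ΔT/R_total = 139/0.07319 = 1899 W
T_interface = T_inner − Q·ΣR(inner→interface) = 172 − 1900×0.06815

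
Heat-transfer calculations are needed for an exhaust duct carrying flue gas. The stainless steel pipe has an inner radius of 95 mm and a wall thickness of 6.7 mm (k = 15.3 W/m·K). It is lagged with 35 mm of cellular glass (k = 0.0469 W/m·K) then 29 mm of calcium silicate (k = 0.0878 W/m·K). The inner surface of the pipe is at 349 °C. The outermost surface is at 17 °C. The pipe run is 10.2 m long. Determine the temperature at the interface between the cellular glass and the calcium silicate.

Cylindrical conduction, so R = ln(r₂/r₁)/(2πkL) per layer, in series:
R_stainless steel pipe wall = ln(101.7/95)/(2π×15.3×10.2) = 6.95×10^-5 K/W
R_cellular glass = ln(136.7/101.7)/(2π×0.0469×10.2) = 0.0984 K/W
R_calcium silicate = ln(165.7/136.7)/(2π×0.0878×10.2) = 0.03419 K/W
R_total = 0.1327 K/W
Q = ΔT/R_total = 332/0.1327
Q = 2500 W
T_interface = T_inner − Q·ΣR(inner→interface) = 349 − 2500×0.09847

T ≈ 103 °C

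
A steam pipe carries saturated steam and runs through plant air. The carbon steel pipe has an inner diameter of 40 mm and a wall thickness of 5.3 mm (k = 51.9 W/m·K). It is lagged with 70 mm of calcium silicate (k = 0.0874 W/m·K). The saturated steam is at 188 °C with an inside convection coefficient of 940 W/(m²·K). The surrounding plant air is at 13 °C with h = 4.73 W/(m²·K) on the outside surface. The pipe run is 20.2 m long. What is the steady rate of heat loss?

Q ≈ 1270 W

For a radial system each layer contributes R = ln(r_out/r_in)/(2πkL); films add R = 1/(hA).
R_inner film = 1/(h_i·2πr₁L) = 1/(940×2π×0.02×20.2) = 4.191×10^-4 K/W
R_carbon steel pipe wall = ln(25.3/20)/(2π×51.9×20.2) = 3.569×10^-5 K/W
R_calcium silicate = ln(95.3/25.3)/(2π×0.0874×20.2) = 0.1196 K/W
R_outer film = 1/(h_o·2πr_oL) = 1/(4.73×2π×0.0953×20.2) = 0.01748 K/W
R_total = 0.1375 K/W
Q = ΔT/R_total = 175/0.1375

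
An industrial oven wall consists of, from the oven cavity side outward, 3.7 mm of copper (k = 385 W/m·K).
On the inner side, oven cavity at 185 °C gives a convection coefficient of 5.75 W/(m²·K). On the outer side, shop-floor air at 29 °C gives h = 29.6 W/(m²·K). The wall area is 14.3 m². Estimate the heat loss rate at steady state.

Q ≈ 10700 W

Model the wall as resistances in series:
R_inner film = 1/(h_i·A) = 1/(5.75×14.3) = 0.01216 K/W
R_copper = L/(kA) = 0.0037/(385×14.3) = 6.721×10^-7 K/W
R_outer film = 1/(h_o·A) = 1/(29.6×14.3) = 0.002363 K/W
R_total = 0.01452 K/W
Q = ΔT / R_total = 156 / 0.01452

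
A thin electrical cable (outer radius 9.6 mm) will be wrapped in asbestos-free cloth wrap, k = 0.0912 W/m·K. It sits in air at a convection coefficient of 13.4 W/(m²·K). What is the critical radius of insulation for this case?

For a cylinder r_cr = k/h = 0.0912/13.4
r_cr = 6.81 mm; since the bare radius (9.6 mm) is above r_cr, any added insulation will reduce heat loss.

r_cr ≈ 6.81 mm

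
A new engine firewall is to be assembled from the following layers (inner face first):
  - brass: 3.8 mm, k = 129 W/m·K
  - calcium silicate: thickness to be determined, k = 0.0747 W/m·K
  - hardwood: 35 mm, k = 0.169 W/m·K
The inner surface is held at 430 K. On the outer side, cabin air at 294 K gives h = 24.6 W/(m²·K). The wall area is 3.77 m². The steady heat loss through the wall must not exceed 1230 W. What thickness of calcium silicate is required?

Thermal resistances in series:
R_brass = L/(kA) = 0.0038/(129×3.77) = 7.814×10^-6 K/W
R_hardwood = L/(kA) = 0.035/(0.169×3.77) = 0.05493 K/W
R_outer film = 1/(h_o·A) = 1/(24.6×3.77) = 0.01078 K/W
Sum of the known resistances R_other = 0.06572 K/W
Required total resistance R_tot = ΔT/Q_allow = 136/1230 = 0.1106 K/W
R_calcium silicate = R_tot − R_other = 0.04484 K/W
L = R·k·A = 0.04484×0.0747×3.77

L ≈ 12.6 mm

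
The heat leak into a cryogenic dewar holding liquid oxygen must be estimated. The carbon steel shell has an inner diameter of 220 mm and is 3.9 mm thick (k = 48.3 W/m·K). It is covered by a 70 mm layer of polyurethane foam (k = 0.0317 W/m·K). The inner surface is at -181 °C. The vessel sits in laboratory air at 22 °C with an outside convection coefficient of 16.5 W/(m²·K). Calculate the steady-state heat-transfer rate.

Spherical conduction: R = (1/r_in − 1/r_out)/(4πk) per layer; series-sum.
R_carbon steel shell = (1/0.11 − 1/0.1139)/(4π×48.3) = 5.129×10^-4 K/W
R_polyurethane foam = (1/0.1139 − 1/0.1839)/(4π×0.0317) = 8.389 K/W
R_outer film = 1/(h·4πr_o²) = 1/(16.5×4π×0.1839²) = 0.1426 K/W
R_total = 8.532 K/W
Q = ΔT/R_total = 203/8.532

Q ≈ 23.8 W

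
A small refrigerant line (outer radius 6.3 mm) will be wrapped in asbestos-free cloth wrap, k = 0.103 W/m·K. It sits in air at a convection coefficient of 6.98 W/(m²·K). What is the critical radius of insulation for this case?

r_cr ≈ 14.8 mm

For a cylinder r_cr = k/h = 0.103/6.98
r_cr = 14.8 mm; since the bare radius (6.3 mm) is below r_cr, adding a thin layer of insulation will *increase* heat loss.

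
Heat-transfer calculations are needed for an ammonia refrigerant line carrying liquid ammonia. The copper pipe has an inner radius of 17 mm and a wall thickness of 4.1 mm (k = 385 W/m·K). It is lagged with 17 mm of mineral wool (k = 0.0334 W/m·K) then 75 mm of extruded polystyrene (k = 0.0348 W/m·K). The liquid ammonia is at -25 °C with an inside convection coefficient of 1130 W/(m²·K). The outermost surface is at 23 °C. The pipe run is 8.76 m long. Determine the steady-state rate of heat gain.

Treating each annulus and film as a series resistance:
R_inner film = 1/(h_i·2πr₁L) = 1/(1130×2π×0.017×8.76) = 9.458×10^-4 K/W
R_copper pipe wall = ln(21.1/17)/(2π×385×8.76) = 1.02×10^-5 K/W
R_mineral wool = ln(38.1/21.1)/(2π×0.0334×8.76) = 0.3215 K/W
R_extruded polystyrene = ln(113.1/38.1)/(2π×0.0348×8.76) = 0.5681 K/W
R_total = 0.8905 K/W
Q = ΔT/R_total = 48/0.8905

Q ≈ 53.9 W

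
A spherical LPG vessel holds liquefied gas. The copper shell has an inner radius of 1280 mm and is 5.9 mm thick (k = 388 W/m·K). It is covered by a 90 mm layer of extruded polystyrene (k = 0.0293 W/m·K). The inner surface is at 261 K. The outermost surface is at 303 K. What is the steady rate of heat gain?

Q ≈ 304 W

Radial (spherical) resistances in series:
R_copper shell = (1/1.28 − 1/1.2859)/(4π×388) = 7.352×10^-7 K/W
R_extruded polystyrene = (1/1.2859 − 1/1.3759)/(4π×0.0293) = 0.1382 K/W
R_total = 0.1382 K/W
Q = ΔT/R_total = 42/0.1382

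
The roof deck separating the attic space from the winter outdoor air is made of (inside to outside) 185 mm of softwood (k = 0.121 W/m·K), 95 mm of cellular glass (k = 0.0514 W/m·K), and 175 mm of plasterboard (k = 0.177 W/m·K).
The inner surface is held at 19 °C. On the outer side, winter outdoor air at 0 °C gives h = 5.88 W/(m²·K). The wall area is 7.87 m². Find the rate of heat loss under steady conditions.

Q ≈ 33 W

Treating each layer as a thermal resistance in series:
R_softwood = L/(kA) = 0.185/(0.121×7.87) = 0.1943 K/W
R_cellular glass = L/(kA) = 0.095/(0.0514×7.87) = 0.2348 K/W
R_plasterboard = L/(kA) = 0.175/(0.177×7.87) = 0.1256 K/W
R_outer film = 1/(h_o·A) = 1/(5.88×7.87) = 0.02161 K/W
R_total = 0.5764 K/W
Q = ΔT / R_total = 19 / 0.5764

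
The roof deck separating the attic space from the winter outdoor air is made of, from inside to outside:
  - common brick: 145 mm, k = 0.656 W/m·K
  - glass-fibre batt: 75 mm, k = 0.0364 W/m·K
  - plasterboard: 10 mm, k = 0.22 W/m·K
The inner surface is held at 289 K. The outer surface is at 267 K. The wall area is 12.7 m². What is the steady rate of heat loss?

Thermal resistances in series:
R_common brick = L/(kA) = 0.145/(0.656×12.7) = 0.0174 K/W
R_glass-fibre batt = L/(kA) = 0.075/(0.0364×12.7) = 0.1622 K/W
R_plasterboard = L/(kA) = 0.01/(0.22×12.7) = 0.003579 K/W
R_total = 0.1832 K/W
Q = ΔT / R_total = 22 / 0.1832

Q ≈ 120 W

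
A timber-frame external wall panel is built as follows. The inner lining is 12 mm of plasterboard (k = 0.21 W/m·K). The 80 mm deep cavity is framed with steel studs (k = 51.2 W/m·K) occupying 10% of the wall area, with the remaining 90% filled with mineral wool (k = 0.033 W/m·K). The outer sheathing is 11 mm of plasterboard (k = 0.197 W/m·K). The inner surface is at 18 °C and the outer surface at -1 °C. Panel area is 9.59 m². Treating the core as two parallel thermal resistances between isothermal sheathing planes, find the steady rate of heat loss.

Sheathing layers in series; stud and cavity paths in parallel between them.
R_inner = 0.012/(0.21×9.59) = 0.005959 K/W
R_stud  = 0.08/(51.2×0.1×9.59) = 0.001629 K/W
R_cav   = 0.08/(0.033×0.9×9.59) = 0.2809 K/W
1/R_core = 1/R_stud + 1/R_cav → R_core = 0.00162 K/W
R_outer = 0.011/(0.197×9.59) = 0.005822 K/W
R_total = 0.0134 K/W
Q = ΔT/R_total = 19/0.0134

Q ≈ 1420 W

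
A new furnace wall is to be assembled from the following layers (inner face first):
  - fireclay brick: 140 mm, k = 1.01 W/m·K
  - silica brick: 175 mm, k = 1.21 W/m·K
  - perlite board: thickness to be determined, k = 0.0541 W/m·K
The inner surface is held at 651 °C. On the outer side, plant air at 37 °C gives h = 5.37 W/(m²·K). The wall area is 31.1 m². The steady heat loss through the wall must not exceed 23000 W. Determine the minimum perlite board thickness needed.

Using the resistance-network approach (series):
R_fireclay brick = L/(kA) = 0.14/(1.01×31.1) = 0.004457 K/W
R_silica brick = L/(kA) = 0.175/(1.21×31.1) = 0.00465 K/W
R_outer film = 1/(h_o·A) = 1/(5.37×31.1) = 0.005988 K/W
Sum of the known resistances R_other = 0.0151 K/W
Required total resistance R_tot = ΔT/Q_allow = 614/23000 = 0.0267 K/W
R_perlite board = R_tot − R_other = 0.0116 K/W
L = R·k·A = 0.0116×0.0541×31.1

L ≈ 19.5 mm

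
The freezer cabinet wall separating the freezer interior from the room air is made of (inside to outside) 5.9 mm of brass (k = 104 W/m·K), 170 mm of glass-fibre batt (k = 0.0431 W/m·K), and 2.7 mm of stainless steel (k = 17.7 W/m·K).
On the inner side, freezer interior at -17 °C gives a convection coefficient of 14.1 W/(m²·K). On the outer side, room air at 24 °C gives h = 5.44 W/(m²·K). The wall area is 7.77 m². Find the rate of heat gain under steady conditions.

Q ≈ 75.9 W

Thermal resistances in series:
R_inner film = 1/(h_i·A) = 1/(14.1×7.77) = 0.009128 K/W
R_brass = L/(kA) = 0.0059/(104×7.77) = 7.301×10^-6 K/W
R_glass-fibre batt = L/(kA) = 0.17/(0.0431×7.77) = 0.5076 K/W
R_stainless steel = L/(kA) = 0.0027/(17.7×7.77) = 1.963×10^-5 K/W
R_outer film = 1/(h_o·A) = 1/(5.44×7.77) = 0.02366 K/W
R_total = 0.5404 K/W
Q = ΔT / R_total = 41 / 0.5404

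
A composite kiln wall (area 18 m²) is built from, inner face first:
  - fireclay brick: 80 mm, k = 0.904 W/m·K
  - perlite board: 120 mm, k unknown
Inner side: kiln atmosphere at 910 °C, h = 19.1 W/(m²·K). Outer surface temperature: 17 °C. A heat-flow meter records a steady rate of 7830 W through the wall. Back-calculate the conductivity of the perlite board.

Using the resistance-network approach (series):
R_inner film = 1/(h_i·A) = 1/(19.1×18) = 0.002909 K/W
R_fireclay brick = L/(kA) = 0.08/(0.904×18) = 0.004916 K/W
Sum of known resistances R_other = 0.007825 K/W
Total R = ΔT/Q = 893/7830 = 0.114 K/W
R_perlite board = R_total − R_other = 0.1062 K/W
k = L/(R·A) = 0.12/(0.1062×18)

k ≈ 0.0628 W/(m·K)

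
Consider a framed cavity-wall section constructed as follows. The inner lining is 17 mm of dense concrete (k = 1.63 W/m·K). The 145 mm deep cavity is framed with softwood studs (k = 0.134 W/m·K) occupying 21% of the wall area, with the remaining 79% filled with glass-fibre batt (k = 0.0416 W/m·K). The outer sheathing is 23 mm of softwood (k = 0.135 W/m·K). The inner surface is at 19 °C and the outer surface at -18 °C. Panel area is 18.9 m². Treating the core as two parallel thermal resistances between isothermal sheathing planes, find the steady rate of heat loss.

Q ≈ 273 W

Sheathing layers in series; stud and cavity paths in parallel between them.
R_inner = 0.017/(1.63×18.9) = 5.518×10^-4 K/W
R_stud  = 0.145/(0.134×0.21×18.9) = 0.2726 K/W
R_cav   = 0.145/(0.0416×0.79×18.9) = 0.2334 K/W
1/R_core = 1/R_stud + 1/R_cav → R_core = 0.1258 K/W
R_outer = 0.023/(0.135×18.9) = 0.009014 K/W
R_total = 0.1353 K/W
Q = ΔT/R_total = 37/0.1353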